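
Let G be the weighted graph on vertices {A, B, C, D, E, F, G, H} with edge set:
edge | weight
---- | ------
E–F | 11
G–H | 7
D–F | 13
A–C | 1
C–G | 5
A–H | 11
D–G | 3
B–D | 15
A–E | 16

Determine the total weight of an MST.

55

Prim, starting at C.
Step 1: frontier [A–C 1, C–G 5] → take A–C (1); add A.
Step 2: frontier [A–H 11, A–E 16, C–G 5] → take C–G (5); add G.
Step 3: frontier [A–H 11, A–E 16, D–G 3, G–H 7] → take D–G (3); add D.
Step 4: frontier [A–H 11, A–E 16, D–F 13, B–D 15, G–H 7] → take G–H (7); add H.
Step 5: frontier [A–E 16, D–F 13, B–D 15] → take D–F (13); add F.
Step 6: frontier [A–E 16, B–D 15, E–F 11] → take E–F (11); add E.
Step 7: frontier [B–D 15] → take B–D (15); add B.
MST edges: A–C, C–G, D–G, G–H, D–F, E–F, B–D; total weight 1+5+3+7+13+11+15 = 55.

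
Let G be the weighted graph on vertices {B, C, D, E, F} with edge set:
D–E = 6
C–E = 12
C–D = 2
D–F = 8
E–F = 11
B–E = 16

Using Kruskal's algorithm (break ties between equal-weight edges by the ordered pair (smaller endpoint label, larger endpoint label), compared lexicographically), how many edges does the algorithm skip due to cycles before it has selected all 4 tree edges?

2

Sort edges by weight, then run Kruskal:
C–D (2): add — endpoints in different components.
D–E (6): add — endpoints in different components.
D–F (8): add — endpoints in different components.
E–F (11): skip — E and F already connected.
C–E (12): skip — C and E already connected.
B–E (16): add — endpoints in different components.
Edges rejected before the tree was complete: 2.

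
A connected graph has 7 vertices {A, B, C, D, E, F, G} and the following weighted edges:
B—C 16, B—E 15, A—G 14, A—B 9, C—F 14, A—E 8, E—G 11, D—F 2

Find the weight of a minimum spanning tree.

Kruskal's algorithm — process edges by increasing weight (ties by edge label):
D—F (2): add. Components now {A} {B} {C} {D,F} {E} {G}
A—E (8): add. Components now {A,E} {B} {C} {D,F} {G}
A—B (9): add. Components now {A,B,E} {C} {D,F} {G}
E—G (11): add. Components now {A,B,E,G} {C} {D,F}
A—G (14): skip — A and G already connected.
C—F (14): add. Components now {A,B,E,G} {C,D,F}
B—E (15): skip — B and E already connected.
B—C (16): add. Components now {A,B,C,D,E,F,G}
MST edges: D—F, A—E, A—B, E—G, C—F, B—C; total weight 2+8+9+11+14+16 = 60.

60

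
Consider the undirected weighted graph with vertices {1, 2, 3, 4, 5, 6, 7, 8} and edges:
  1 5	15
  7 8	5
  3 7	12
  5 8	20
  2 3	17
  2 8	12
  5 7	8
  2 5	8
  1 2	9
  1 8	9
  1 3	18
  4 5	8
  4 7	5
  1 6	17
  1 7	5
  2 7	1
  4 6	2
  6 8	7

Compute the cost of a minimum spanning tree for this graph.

Grow the tree from 3 using Prim:
Step 1: cheapest edge leaving the tree is 3 7 (12); add 7.
Step 2: cheapest edge leaving the tree is 2 7 (1); add 2.
Step 3: cheapest edge leaving the tree is 1 7 (5); add 1.
Step 4: cheapest edge leaving the tree is 4 7 (5); add 4.
Step 5: cheapest edge leaving the tree is 4 6 (2); add 6.
Step 6: cheapest edge leaving the tree is 7 8 (5); add 8.
Step 7: cheapest edge leaving the tree is 2 5 (8); add 5.
MST edges: 3 7, 2 7, 1 7, 4 7, 4 6, 7 8, 2 5; total weight 12+1+5+5+2+5+8 = 38.

38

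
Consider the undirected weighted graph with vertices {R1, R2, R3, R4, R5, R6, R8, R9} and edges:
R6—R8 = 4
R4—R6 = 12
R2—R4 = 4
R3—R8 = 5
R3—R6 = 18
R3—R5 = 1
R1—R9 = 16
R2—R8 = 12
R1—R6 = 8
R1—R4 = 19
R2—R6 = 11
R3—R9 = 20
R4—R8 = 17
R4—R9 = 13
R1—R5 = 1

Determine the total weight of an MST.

39

Prim's algorithm from R3:
Step 1: cheapest edge leaving the tree is R3—R5 (1); add R5.
Step 2: cheapest edge leaving the tree is R1—R5 (1); add R1.
Step 3: cheapest edge leaving the tree is R3—R8 (5); add R8.
Step 4: cheapest edge leaving the tree is R6—R8 (4); add R6.
Step 5: cheapest edge leaving the tree is R2—R6 (11); add R2.
Step 6: cheapest edge leaving the tree is R2—R4 (4); add R4.
Step 7: cheapest edge leaving the tree is R4—R9 (13); add R9.
MST edges: R3—R5, R1—R5, R3—R8, R6—R8, R2—R6, R2—R4, R4—R9; total weight 1+1+5+4+11+4+13 = 39.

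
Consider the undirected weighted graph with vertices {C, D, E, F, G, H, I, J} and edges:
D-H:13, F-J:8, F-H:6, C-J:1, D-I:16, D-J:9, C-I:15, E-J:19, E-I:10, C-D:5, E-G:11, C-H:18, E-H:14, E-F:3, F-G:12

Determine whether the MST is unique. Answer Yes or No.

Yes

Kruskal's algorithm — process edges by increasing weight (ties by edge label):
C-J (1): add — endpoints in different components.
E-F (3): add — endpoints in different components.
C-D (5): add — endpoints in different components.
F-H (6): add — endpoints in different components.
F-J (8): add — endpoints in different components.
D-J (9): skip — D and J already connected.
E-I (10): add — endpoints in different components.
E-G (11): add — endpoints in different components.
Every non-tree edge has weight strictly greater than the heaviest edge on the tree path between its endpoints, so the MST is unique.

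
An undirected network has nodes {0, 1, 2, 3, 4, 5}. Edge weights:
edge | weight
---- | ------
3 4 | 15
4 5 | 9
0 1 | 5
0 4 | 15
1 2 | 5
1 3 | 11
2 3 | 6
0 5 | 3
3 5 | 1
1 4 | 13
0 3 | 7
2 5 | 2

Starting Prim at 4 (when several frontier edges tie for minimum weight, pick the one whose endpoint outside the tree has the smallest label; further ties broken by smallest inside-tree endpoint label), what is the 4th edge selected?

0-5

Grow the tree from 4 using Prim:
Step 1: frontier [4 5 9, 1 4 13, 0 4 15, 3 4 15] → take 4 5 (9); add 5.
Step 2: frontier [1 4 13, 0 4 15, 3 4 15, 3 5 1, 2 5 2, 0 5 3] → take 3 5 (1); add 3.
Step 3: frontier [2 3 6, 0 3 7, 1 3 11, 1 4 13, 0 4 15, 2 5 2, 0 5 3] → take 2 5 (2); add 2.
Step 4: frontier [1 2 5, 0 3 7, 1 3 11, 1 4 13, 0 4 15, 0 5 3] → take 0 5 (3); add 0.
Step 5: frontier [0 1 5, 1 2 5, 1 3 11, 1 4 13] → take 0 1 (5); add 1.
The 4th edge added is 0 5.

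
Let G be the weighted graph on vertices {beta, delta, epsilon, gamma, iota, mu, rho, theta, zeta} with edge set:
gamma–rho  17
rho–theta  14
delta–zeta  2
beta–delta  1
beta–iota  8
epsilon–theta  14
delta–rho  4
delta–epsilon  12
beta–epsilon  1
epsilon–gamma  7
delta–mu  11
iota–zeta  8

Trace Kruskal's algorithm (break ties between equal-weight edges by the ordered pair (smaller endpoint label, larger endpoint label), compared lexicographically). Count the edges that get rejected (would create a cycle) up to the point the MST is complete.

2

Sort edges by weight, then run Kruskal:
beta–delta (1): add — endpoints in different components.
beta–epsilon (1): add — endpoints in different components.
delta–zeta (2): add — endpoints in different components.
delta–rho (4): add — endpoints in different components.
epsilon–gamma (7): add — endpoints in different components.
beta–iota (8): add — endpoints in different components.
iota–zeta (8): skip — zeta and iota already connected.
delta–mu (11): add — endpoints in different components.
delta–epsilon (12): skip — delta and epsilon already connected.
epsilon–theta (14): add — endpoints in different components.
Edges rejected before the tree was complete: 2.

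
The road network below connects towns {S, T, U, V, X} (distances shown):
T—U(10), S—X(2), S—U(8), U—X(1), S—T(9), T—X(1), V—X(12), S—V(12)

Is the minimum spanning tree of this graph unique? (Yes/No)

No

Sort edges by weight, then run Kruskal:
T—X (1): add — endpoints in different components.
U—X (1): add — endpoints in different components.
S—X (2): add — endpoints in different components.
S—U (8): skip — U and S already connected.
S—T (9): skip — T and S already connected.
T—U (10): skip — T and U already connected.
S—V (12): add — endpoints in different components.
Non-tree edge V—X has weight 12, equal to the heaviest edge on its tree cycle — swapping gives another MST of the same weight. Not unique.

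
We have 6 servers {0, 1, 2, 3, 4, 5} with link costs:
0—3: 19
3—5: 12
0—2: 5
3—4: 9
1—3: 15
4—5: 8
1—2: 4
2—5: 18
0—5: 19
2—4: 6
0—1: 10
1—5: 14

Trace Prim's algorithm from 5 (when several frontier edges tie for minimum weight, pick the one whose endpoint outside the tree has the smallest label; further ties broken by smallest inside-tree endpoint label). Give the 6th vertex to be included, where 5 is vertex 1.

Prim's algorithm from 5:
Step 1: cheapest edge leaving the tree is 4—5 (8); add 4.
Step 2: cheapest edge leaving the tree is 2—4 (6); add 2.
Step 3: cheapest edge leaving the tree is 1—2 (4); add 1.
Step 4: cheapest edge leaving the tree is 0—2 (5); add 0.
Step 5: cheapest edge leaving the tree is 3—4 (9); add 3.
Vertex order: 5, 4, 2, 1, 0, 3. The 6th vertex is 3.

3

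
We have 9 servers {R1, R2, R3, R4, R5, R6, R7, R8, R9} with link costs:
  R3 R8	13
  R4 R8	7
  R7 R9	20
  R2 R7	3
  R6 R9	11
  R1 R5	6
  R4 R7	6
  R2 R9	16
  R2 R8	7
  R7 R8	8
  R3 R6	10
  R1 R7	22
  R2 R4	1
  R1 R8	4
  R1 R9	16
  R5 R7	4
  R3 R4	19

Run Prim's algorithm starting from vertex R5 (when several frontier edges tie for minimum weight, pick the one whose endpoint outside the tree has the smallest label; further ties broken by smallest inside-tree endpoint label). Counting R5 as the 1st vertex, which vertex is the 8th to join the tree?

R6

Grow the tree from R5 using Prim:
Step 1: cheapest edge leaving the tree is R5 R7 (4); add R7.
Step 2: cheapest edge leaving the tree is R2 R7 (3); add R2.
Step 3: cheapest edge leaving the tree is R2 R4 (1); add R4.
Step 4: cheapest edge leaving the tree is R1 R5 (6); add R1.
Step 5: cheapest edge leaving the tree is R1 R8 (4); add R8.
Step 6: cheapest edge leaving the tree is R3 R8 (13); add R3.
Step 7: cheapest edge leaving the tree is R3 R6 (10); add R6.
Step 8: cheapest edge leaving the tree is R6 R9 (11); add R9.
Vertex order: R5, R7, R2, R4, R1, R8, R3, R6, R9. The 8th vertex is R6.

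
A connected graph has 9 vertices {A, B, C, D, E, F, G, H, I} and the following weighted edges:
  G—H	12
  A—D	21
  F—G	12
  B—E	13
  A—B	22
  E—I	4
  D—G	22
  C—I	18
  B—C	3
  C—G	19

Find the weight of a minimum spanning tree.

Prim's algorithm from B:
Step 1: frontier [B—C 3, B—E 13, A—B 22] → take B—C (3); add C.
Step 2: frontier [B—E 13, A—B 22, C—I 18, C—G 19] → take B—E (13); add E.
Step 3: frontier [A—B 22, C—I 18, C—G 19, E—I 4] → take E—I (4); add I.
Step 4: frontier [A—B 22, C—G 19] → take C—G (19); add G.
Step 5: frontier [A—B 22, F—G 12, G—H 12, D—G 22] → take F—G (12); add F.
Step 6: frontier [A—B 22, G—H 12, D—G 22] → take G—H (12); add H.
Step 7: frontier [A—B 22, D—G 22] → take A—B (22); add A.
Step 8: frontier [A—D 21, D—G 22] → take A—D (21); add D.
MST edges: B—C, B—E, E—I, C—G, F—G, G—H, A—B, A—D; total weight 3+13+4+19+12+12+22+21 = 106.

106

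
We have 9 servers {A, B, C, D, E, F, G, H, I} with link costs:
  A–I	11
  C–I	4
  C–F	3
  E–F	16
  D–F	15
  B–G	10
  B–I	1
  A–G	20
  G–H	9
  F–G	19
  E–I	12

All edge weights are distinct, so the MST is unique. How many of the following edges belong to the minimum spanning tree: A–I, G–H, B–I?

3

Kruskal: consider edges lightest-first.
B–I (1): add — endpoints in different components.
C–F (3): add — endpoints in different components.
C–I (4): add — endpoints in different components.
G–H (9): add — endpoints in different components.
B–G (10): add — endpoints in different components.
A–I (11): add — endpoints in different components.
E–I (12): add — endpoints in different components.
D–F (15): add — endpoints in different components.
MST edge set: {B–I, C–F, C–I, G–H, B–G, A–I, E–I, D–F}.
Of the listed edges, {A–I, G–H, B–I} are in the MST → 3.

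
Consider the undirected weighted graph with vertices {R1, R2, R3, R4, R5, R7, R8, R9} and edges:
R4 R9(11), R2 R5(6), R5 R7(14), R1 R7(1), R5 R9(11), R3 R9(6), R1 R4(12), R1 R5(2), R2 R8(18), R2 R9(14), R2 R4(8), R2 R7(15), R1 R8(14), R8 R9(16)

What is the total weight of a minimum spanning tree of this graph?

Prim, starting at R4.
Step 1: frontier [R2 R4 8, R4 R9 11, R1 R4 12] → take R2 R4 (8); add R2.
Step 2: frontier [R2 R5 6, R2 R9 14, R2 R7 15, R2 R8 18, R4 R9 11, R1 R4 12] → take R2 R5 (6); add R5.
Step 3: frontier [R2 R9 14, R2 R7 15, R2 R8 18, R4 R9 11, R1 R4 12, R1 R5 2, R5 R9 11, R5 R7 14] → take R1 R5 (2); add R1.
Step 4: frontier [R1 R7 1, R1 R8 14, R2 R9 14, R2 R7 15, R2 R8 18, R4 R9 11, R5 R9 11, R5 R7 14] → take R1 R7 (1); add R7.
Step 5: frontier [R1 R8 14, R2 R9 14, R2 R8 18, R4 R9 11, R5 R9 11] → take R4 R9 (11); add R9.
Step 6: frontier [R1 R8 14, R2 R8 18, R3 R9 6, R8 R9 16] → take R3 R9 (6); add R3.
Step 7: frontier [R1 R8 14, R2 R8 18, R8 R9 16] → take R1 R8 (14); add R8.
MST edges: R2 R4, R2 R5, R1 R5, R1 R7, R4 R9, R3 R9, R1 R8; total weight 8+6+2+1+11+6+14 = 48.

48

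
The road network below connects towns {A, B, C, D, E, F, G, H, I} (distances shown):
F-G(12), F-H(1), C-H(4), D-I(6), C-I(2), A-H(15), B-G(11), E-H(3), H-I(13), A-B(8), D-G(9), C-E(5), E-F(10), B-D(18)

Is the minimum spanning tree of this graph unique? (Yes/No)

Yes

Kruskal's algorithm — process edges by increasing weight (ties by edge label):
F-H (1): add — endpoints in different components.
C-I (2): add — endpoints in different components.
E-H (3): add — endpoints in different components.
C-H (4): add — endpoints in different components.
C-E (5): skip — C and E already connected.
D-I (6): add — endpoints in different components.
A-B (8): add — endpoints in different components.
D-G (9): add — endpoints in different components.
E-F (10): skip — E and F already connected.
B-G (11): add — endpoints in different components.
Every non-tree edge has weight strictly greater than the heaviest edge on the tree path between its endpoints, so the MST is unique.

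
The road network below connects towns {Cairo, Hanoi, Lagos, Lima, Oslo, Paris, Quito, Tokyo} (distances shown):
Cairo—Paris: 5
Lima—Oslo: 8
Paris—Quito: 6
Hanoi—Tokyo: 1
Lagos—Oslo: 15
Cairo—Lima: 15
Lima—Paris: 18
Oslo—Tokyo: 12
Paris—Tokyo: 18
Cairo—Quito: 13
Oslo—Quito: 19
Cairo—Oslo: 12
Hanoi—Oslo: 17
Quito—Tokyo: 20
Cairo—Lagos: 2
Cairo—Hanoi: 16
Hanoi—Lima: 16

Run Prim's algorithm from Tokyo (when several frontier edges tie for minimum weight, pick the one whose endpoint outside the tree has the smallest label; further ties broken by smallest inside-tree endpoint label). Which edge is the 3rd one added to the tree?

Grow the tree from Tokyo using Prim:
Step 1: cheapest edge leaving the tree is Hanoi—Tokyo (1); add Hanoi.
Step 2: cheapest edge leaving the tree is Oslo—Tokyo (12); add Oslo.
Step 3: cheapest edge leaving the tree is Lima—Oslo (8); add Lima.
Step 4: cheapest edge leaving the tree is Cairo—Oslo (12); add Cairo.
Step 5: cheapest edge leaving the tree is Cairo—Lagos (2); add Lagos.
Step 6: cheapest edge leaving the tree is Cairo—Paris (5); add Paris.
Step 7: cheapest edge leaving the tree is Paris—Quito (6); add Quito.
The 3rd edge added is Lima—Oslo.

Lima-Oslo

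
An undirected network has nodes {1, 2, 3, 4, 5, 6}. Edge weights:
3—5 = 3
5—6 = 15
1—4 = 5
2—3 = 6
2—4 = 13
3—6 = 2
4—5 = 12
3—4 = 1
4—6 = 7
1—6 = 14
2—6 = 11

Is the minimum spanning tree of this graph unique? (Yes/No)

Yes

Kruskal's algorithm — process edges by increasing weight (ties by edge label):
3—4 (1): add. Components now {1} {2} {3,4} {5} {6}
3—6 (2): add. Components now {1} {2} {3,4,6} {5}
3—5 (3): add. Components now {1} {2} {3,4,5,6}
1—4 (5): add. Components now {1,3,4,5,6} {2}
2—3 (6): add. Components now {1,2,3,4,5,6}
Every non-tree edge has weight strictly greater than the heaviest edge on the tree path between its endpoints, so the MST is unique.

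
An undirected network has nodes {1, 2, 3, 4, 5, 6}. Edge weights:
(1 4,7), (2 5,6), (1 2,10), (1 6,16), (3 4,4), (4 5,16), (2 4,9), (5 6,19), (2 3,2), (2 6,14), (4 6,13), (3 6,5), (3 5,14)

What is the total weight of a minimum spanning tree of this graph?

24

Grow the tree from 3 using Prim:
Step 1: cheapest edge leaving the tree is 2 3 (2); add 2.
Step 2: cheapest edge leaving the tree is 3 4 (4); add 4.
Step 3: cheapest edge leaving the tree is 3 6 (5); add 6.
Step 4: cheapest edge leaving the tree is 2 5 (6); add 5.
Step 5: cheapest edge leaving the tree is 1 4 (7); add 1.
MST edges: 2 3, 3 4, 3 6, 2 5, 1 4; total weight 2+4+5+6+7 = 24.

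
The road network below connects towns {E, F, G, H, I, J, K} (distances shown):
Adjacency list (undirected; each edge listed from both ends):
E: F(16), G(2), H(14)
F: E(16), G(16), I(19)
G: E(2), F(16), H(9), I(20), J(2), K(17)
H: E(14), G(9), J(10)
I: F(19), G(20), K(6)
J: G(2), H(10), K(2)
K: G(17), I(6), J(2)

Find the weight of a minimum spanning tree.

37

Prim's algorithm from H:
Step 1: cheapest edge leaving the tree is G–H (9); add G.
Step 2: cheapest edge leaving the tree is E–G (2); add E.
Step 3: cheapest edge leaving the tree is G–J (2); add J.
Step 4: cheapest edge leaving the tree is J–K (2); add K.
Step 5: cheapest edge leaving the tree is I–K (6); add I.
Step 6: cheapest edge leaving the tree is E–F (16); add F.
MST edges: G–H, E–G, G–J, J–K, I–K, E–F; total weight 9+2+2+2+6+16 = 37.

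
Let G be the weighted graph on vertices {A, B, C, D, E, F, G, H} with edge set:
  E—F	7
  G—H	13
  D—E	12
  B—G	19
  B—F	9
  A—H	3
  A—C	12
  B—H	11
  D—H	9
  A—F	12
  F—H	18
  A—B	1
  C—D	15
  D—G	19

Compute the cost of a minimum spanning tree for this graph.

Kruskal's algorithm — process edges by increasing weight (ties by edge label):
A—B (1): add — endpoints in different components.
A—H (3): add — endpoints in different components.
E—F (7): add — endpoints in different components.
B—F (9): add — endpoints in different components.
D—H (9): add — endpoints in different components.
B—H (11): skip — B and H already connected.
A—C (12): add — endpoints in different components.
A—F (12): skip — A and F already connected.
D—E (12): skip — D and E already connected.
G—H (13): add — endpoints in different components.
MST edges: A—B, A—H, E—F, B—F, D—H, A—C, G—H; total weight 1+3+7+9+9+12+13 = 54.

54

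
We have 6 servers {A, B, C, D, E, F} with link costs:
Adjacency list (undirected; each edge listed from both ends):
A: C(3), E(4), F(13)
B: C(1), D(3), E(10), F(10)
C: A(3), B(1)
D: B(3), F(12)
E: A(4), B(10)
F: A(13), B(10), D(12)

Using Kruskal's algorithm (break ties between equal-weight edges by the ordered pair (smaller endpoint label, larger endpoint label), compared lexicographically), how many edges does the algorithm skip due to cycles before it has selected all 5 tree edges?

Kruskal: consider edges lightest-first.
B–C (1): add — endpoints in different components.
A–C (3): add — endpoints in different components.
B–D (3): add — endpoints in different components.
A–E (4): add — endpoints in different components.
B–E (10): skip — B and E already connected.
B–F (10): add — endpoints in different components.
Edges rejected before the tree was complete: 1.

1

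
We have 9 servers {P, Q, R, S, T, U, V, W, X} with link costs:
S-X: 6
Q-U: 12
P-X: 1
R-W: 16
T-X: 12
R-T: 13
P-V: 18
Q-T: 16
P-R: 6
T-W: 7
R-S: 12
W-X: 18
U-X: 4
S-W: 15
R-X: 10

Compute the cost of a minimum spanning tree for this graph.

66

Kruskal: consider edges lightest-first.
P-X (1): add — endpoints in different components.
U-X (4): add — endpoints in different components.
P-R (6): add — endpoints in different components.
S-X (6): add — endpoints in different components.
T-W (7): add — endpoints in different components.
R-X (10): skip — X and R already connected.
Q-U (12): add — endpoints in different components.
R-S (12): skip — S and R already connected.
T-X (12): add — endpoints in different components.
R-T (13): skip — R and T already connected.
S-W (15): skip — W and S already connected.
Q-T (16): skip — Q and T already connected.
R-W (16): skip — W and R already connected.
P-V (18): add — endpoints in different components.
MST edges: P-X, U-X, P-R, S-X, T-W, Q-U, T-X, P-V; total weight 1+4+6+6+7+12+12+18 = 66.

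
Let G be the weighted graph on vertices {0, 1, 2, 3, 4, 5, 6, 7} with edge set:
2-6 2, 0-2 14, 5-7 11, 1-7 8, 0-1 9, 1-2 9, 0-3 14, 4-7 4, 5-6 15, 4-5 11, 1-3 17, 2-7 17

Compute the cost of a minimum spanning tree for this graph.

57

Kruskal: consider edges lightest-first.
2-6 (2): add — endpoints in different components.
4-7 (4): add — endpoints in different components.
1-7 (8): add — endpoints in different components.
0-1 (9): add — endpoints in different components.
1-2 (9): add — endpoints in different components.
4-5 (11): add — endpoints in different components.
5-7 (11): skip — 5 and 7 already connected.
0-2 (14): skip — 0 and 2 already connected.
0-3 (14): add — endpoints in different components.
MST edges: 2-6, 4-7, 1-7, 0-1, 1-2, 4-5, 0-3; total weight 2+4+8+9+9+11+14 = 57.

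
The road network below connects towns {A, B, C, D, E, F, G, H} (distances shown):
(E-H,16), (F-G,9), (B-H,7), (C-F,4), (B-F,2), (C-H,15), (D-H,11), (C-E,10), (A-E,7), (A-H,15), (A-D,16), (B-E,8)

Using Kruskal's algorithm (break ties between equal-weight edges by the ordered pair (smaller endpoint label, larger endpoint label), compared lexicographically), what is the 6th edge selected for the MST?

Sort edges by weight, then run Kruskal:
B-F (2): add — endpoints in different components.
C-F (4): add — endpoints in different components.
A-E (7): add — endpoints in different components.
B-H (7): add — endpoints in different components.
B-E (8): add — endpoints in different components.
F-G (9): add — endpoints in different components.
C-E (10): skip — C and E already connected.
D-H (11): add — endpoints in different components.
The 6th edge added is F-G.

F-G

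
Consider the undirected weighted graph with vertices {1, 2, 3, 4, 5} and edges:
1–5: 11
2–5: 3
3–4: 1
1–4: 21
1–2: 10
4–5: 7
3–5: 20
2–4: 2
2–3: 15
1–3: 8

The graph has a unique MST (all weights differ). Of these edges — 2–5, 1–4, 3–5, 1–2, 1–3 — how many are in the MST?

Kruskal: consider edges lightest-first.
3–4 (1): add. Components now {1} {2} {3,4} {5}
2–4 (2): add. Components now {1} {2,3,4} {5}
2–5 (3): add. Components now {1} {2,3,4,5}
4–5 (7): skip — 4 and 5 already connected.
1–3 (8): add. Components now {1,2,3,4,5}
MST edge set: {3–4, 2–4, 2–5, 1–3}.
Of the listed edges, {2–5, 1–3} are in the MST → 2.

2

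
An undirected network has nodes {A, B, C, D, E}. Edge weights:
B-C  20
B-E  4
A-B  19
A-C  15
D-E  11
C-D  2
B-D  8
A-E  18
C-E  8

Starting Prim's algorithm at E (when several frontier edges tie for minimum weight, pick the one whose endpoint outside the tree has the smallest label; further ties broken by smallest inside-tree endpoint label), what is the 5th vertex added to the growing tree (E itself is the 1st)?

A

Grow the tree from E using Prim:
Step 1: cheapest edge leaving the tree is B-E (4); add B.
Step 2: cheapest edge leaving the tree is C-E (8); add C.
Step 3: cheapest edge leaving the tree is C-D (2); add D.
Step 4: cheapest edge leaving the tree is A-C (15); add A.
Vertex order: E, B, C, D, A. The 5th vertex is A.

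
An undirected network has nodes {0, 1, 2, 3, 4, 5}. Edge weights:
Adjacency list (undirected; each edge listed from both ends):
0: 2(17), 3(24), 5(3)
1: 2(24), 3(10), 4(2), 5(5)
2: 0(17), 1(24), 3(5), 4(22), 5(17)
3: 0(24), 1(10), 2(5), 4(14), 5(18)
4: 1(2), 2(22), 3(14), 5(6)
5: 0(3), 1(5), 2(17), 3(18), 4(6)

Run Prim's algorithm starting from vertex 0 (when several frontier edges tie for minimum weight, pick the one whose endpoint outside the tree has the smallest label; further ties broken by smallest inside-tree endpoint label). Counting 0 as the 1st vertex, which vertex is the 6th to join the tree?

2

Prim, starting at 0.
Step 1: frontier [0-5 3, 0-2 17, 0-3 24] → take 0-5 (3); add 5.
Step 2: frontier [0-2 17, 0-3 24, 1-5 5, 4-5 6, 2-5 17, 3-5 18] → take 1-5 (5); add 1.
Step 3: frontier [0-2 17, 0-3 24, 1-4 2, 1-3 10, 1-2 24, 4-5 6, 2-5 17, 3-5 18] → take 1-4 (2); add 4.
Step 4: frontier [0-2 17, 0-3 24, 1-3 10, 1-2 24, 3-4 14, 2-4 22, 2-5 17, 3-5 18] → take 1-3 (10); add 3.
Step 5: frontier [0-2 17, 1-2 24, 2-3 5, 2-4 22, 2-5 17] → take 2-3 (5); add 2.
Vertex order: 0, 5, 1, 4, 3, 2. The 6th vertex is 2.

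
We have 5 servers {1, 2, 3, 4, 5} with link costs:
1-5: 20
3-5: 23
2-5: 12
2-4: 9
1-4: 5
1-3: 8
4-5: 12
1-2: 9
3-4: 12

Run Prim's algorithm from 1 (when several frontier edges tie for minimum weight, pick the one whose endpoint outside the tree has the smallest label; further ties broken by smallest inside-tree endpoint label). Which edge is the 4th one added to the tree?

Grow the tree from 1 using Prim:
Step 1: frontier [1-4 5, 1-3 8, 1-2 9, 1-5 20] → take 1-4 (5); add 4.
Step 2: frontier [1-3 8, 1-2 9, 1-5 20, 2-4 9, 3-4 12, 4-5 12] → take 1-3 (8); add 3.
Step 3: frontier [1-2 9, 1-5 20, 3-5 23, 2-4 9, 4-5 12] → take 1-2 (9); add 2.
Step 4: frontier [1-5 20, 2-5 12, 3-5 23, 4-5 12] → take 2-5 (12); add 5.
The 4th edge added is 2-5.

2-5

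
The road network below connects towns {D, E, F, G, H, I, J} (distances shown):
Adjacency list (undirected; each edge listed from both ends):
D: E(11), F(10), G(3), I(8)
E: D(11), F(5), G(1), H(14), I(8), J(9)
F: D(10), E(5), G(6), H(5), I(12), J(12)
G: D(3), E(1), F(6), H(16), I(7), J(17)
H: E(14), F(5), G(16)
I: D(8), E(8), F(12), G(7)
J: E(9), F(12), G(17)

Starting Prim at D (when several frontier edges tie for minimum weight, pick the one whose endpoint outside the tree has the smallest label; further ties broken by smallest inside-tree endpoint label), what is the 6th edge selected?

Prim's algorithm from D:
Step 1: cheapest edge leaving the tree is D—G (3); add G.
Step 2: cheapest edge leaving the tree is E—G (1); add E.
Step 3: cheapest edge leaving the tree is E—F (5); add F.
Step 4: cheapest edge leaving the tree is F—H (5); add H.
Step 5: cheapest edge leaving the tree is G—I (7); add I.
Step 6: cheapest edge leaving the tree is E—J (9); add J.
The 6th edge added is E—J.

E-J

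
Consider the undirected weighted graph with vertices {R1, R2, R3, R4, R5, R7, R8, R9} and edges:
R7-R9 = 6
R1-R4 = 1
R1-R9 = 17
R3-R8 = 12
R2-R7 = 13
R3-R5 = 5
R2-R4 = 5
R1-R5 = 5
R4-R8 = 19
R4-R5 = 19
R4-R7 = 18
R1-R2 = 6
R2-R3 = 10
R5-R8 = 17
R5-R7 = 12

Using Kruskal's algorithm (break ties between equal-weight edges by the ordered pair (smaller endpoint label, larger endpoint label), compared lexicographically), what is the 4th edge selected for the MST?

R3-R5

Kruskal's algorithm — process edges by increasing weight (ties by edge label):
R1-R4 (1): add — endpoints in different components.
R1-R5 (5): add — endpoints in different components.
R2-R4 (5): add — endpoints in different components.
R3-R5 (5): add — endpoints in different components.
R1-R2 (6): skip — R2 and R1 already connected.
R7-R9 (6): add — endpoints in different components.
R2-R3 (10): skip — R3 and R2 already connected.
R3-R8 (12): add — endpoints in different components.
R5-R7 (12): add — endpoints in different components.
The 4th edge added is R3-R5.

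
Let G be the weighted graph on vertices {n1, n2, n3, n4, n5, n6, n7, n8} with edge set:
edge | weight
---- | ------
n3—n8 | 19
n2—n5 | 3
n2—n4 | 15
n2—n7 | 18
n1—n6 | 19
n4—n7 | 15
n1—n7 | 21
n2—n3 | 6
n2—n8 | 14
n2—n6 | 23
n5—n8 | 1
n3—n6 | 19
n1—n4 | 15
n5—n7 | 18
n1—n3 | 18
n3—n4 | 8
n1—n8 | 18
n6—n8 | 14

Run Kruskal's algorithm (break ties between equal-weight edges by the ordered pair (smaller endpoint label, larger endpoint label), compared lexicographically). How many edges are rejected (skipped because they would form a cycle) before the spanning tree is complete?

2

Sort edges by weight, then run Kruskal:
n5—n8 (1): add — endpoints in different components.
n2—n5 (3): add — endpoints in different components.
n2—n3 (6): add — endpoints in different components.
n3—n4 (8): add — endpoints in different components.
n2—n8 (14): skip — n8 and n2 already connected.
n6—n8 (14): add — endpoints in different components.
n1—n4 (15): add — endpoints in different components.
n2—n4 (15): skip — n4 and n2 already connected.
n4—n7 (15): add — endpoints in different components.
Edges rejected before the tree was complete: 2.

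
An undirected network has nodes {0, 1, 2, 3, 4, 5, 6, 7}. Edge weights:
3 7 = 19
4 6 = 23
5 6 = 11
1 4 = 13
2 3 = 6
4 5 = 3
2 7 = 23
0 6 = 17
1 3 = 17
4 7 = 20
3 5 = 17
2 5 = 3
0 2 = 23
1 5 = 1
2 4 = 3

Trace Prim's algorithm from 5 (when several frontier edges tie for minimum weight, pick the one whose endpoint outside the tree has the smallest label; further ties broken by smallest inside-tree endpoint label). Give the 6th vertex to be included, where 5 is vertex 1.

6

Grow the tree from 5 using Prim:
Step 1: cheapest edge leaving the tree is 1 5 (1); add 1.
Step 2: cheapest edge leaving the tree is 2 5 (3); add 2.
Step 3: cheapest edge leaving the tree is 2 4 (3); add 4.
Step 4: cheapest edge leaving the tree is 2 3 (6); add 3.
Step 5: cheapest edge leaving the tree is 5 6 (11); add 6.
Step 6: cheapest edge leaving the tree is 0 6 (17); add 0.
Step 7: cheapest edge leaving the tree is 3 7 (19); add 7.
Vertex order: 5, 1, 2, 4, 3, 6, 0, 7. The 6th vertex is 6.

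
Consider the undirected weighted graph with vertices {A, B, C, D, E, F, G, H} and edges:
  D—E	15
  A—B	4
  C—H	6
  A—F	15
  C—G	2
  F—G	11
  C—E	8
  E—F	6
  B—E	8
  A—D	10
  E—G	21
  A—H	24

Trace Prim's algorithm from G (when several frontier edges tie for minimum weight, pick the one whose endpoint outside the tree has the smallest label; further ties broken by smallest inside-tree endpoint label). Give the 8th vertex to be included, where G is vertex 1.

Grow the tree from G using Prim:
Step 1: cheapest edge leaving the tree is C—G (2); add C.
Step 2: cheapest edge leaving the tree is C—H (6); add H.
Step 3: cheapest edge leaving the tree is C—E (8); add E.
Step 4: cheapest edge leaving the tree is E—F (6); add F.
Step 5: cheapest edge leaving the tree is B—E (8); add B.
Step 6: cheapest edge leaving the tree is A—B (4); add A.
Step 7: cheapest edge leaving the tree is A—D (10); add D.
Vertex order: G, C, H, E, F, B, A, D. The 8th vertex is D.

D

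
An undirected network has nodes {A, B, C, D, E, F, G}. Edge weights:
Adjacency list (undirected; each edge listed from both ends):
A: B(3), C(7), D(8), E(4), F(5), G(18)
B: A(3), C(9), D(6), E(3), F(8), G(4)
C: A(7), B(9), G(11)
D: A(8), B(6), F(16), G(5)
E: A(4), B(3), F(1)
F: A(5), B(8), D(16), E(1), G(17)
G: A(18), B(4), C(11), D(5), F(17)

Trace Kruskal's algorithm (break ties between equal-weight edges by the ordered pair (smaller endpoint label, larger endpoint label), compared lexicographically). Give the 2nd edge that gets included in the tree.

Kruskal's algorithm — process edges by increasing weight (ties by edge label):
E—F (1): add — endpoints in different components.
A—B (3): add — endpoints in different components.
B—E (3): add — endpoints in different components.
A—E (4): skip — A and E already connected.
B—G (4): add — endpoints in different components.
A—F (5): skip — A and F already connected.
D—G (5): add — endpoints in different components.
B—D (6): skip — B and D already connected.
A—C (7): add — endpoints in different components.
The 2nd edge added is A—B.

A-B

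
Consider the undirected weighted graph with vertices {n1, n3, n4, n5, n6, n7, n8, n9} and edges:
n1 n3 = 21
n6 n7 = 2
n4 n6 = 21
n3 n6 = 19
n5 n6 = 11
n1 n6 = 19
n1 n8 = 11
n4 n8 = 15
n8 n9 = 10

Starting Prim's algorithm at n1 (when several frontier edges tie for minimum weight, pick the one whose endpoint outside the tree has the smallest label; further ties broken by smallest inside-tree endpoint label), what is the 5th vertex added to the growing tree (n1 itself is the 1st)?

n6

Grow the tree from n1 using Prim:
Step 1: cheapest edge leaving the tree is n1 n8 (11); add n8.
Step 2: cheapest edge leaving the tree is n8 n9 (10); add n9.
Step 3: cheapest edge leaving the tree is n4 n8 (15); add n4.
Step 4: cheapest edge leaving the tree is n1 n6 (19); add n6.
Step 5: cheapest edge leaving the tree is n6 n7 (2); add n7.
Step 6: cheapest edge leaving the tree is n5 n6 (11); add n5.
Step 7: cheapest edge leaving the tree is n3 n6 (19); add n3.
Vertex order: n1, n8, n9, n4, n6, n7, n5, n3. The 5th vertex is n6.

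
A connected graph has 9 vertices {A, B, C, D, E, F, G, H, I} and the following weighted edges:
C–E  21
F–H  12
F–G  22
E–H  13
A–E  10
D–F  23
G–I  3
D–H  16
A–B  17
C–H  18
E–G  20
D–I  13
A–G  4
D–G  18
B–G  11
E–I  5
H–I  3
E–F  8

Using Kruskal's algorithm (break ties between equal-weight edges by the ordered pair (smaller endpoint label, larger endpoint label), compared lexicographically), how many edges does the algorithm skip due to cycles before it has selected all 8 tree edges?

5

Kruskal's algorithm — process edges by increasing weight (ties by edge label):
G–I (3): add — endpoints in different components.
H–I (3): add — endpoints in different components.
A–G (4): add — endpoints in different components.
E–I (5): add — endpoints in different components.
E–F (8): add — endpoints in different components.
A–E (10): skip — A and E already connected.
B–G (11): add — endpoints in different components.
F–H (12): skip — F and H already connected.
D–I (13): add — endpoints in different components.
E–H (13): skip — E and H already connected.
D–H (16): skip — D and H already connected.
A–B (17): skip — A and B already connected.
C–H (18): add — endpoints in different components.
Edges rejected before the tree was complete: 5.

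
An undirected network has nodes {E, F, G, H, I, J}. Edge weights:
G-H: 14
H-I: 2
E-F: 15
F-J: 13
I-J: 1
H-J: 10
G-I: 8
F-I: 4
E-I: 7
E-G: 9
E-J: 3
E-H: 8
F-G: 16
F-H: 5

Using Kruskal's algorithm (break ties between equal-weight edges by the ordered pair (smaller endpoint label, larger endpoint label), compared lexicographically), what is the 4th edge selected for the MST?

F-I

Kruskal's algorithm — process edges by increasing weight (ties by edge label):
I-J (1): add. Components now {E} {F} {G} {H} {I,J}
H-I (2): add. Components now {E} {F} {G} {H,I,J}
E-J (3): add. Components now {E,H,I,J} {F} {G}
F-I (4): add. Components now {E,F,H,I,J} {G}
F-H (5): skip — F and H already connected.
E-I (7): skip — E and I already connected.
E-H (8): skip — E and H already connected.
G-I (8): add. Components now {E,F,G,H,I,J}
The 4th edge added is F-I.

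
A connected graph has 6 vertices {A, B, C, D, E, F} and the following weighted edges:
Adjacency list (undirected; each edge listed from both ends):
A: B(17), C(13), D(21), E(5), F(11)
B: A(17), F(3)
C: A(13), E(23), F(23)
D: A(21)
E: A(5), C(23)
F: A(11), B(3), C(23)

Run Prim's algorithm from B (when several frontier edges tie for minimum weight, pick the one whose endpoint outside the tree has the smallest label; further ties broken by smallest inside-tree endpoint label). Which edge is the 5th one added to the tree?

Prim, starting at B.
Step 1: cheapest edge leaving the tree is B-F (3); add F.
Step 2: cheapest edge leaving the tree is A-F (11); add A.
Step 3: cheapest edge leaving the tree is A-E (5); add E.
Step 4: cheapest edge leaving the tree is A-C (13); add C.
Step 5: cheapest edge leaving the tree is A-D (21); add D.
The 5th edge added is A-D.

A-D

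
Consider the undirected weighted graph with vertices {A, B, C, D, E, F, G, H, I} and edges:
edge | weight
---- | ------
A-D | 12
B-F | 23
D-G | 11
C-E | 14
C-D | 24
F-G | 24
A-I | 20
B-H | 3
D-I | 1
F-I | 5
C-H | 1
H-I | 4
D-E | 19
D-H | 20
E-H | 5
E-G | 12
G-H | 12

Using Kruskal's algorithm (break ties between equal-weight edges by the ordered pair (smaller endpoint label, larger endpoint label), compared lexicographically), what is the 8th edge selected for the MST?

A-D

Sort edges by weight, then run Kruskal:
C-H (1): add — endpoints in different components.
D-I (1): add — endpoints in different components.
B-H (3): add — endpoints in different components.
H-I (4): add — endpoints in different components.
E-H (5): add — endpoints in different components.
F-I (5): add — endpoints in different components.
D-G (11): add — endpoints in different components.
A-D (12): add — endpoints in different components.
The 8th edge added is A-D.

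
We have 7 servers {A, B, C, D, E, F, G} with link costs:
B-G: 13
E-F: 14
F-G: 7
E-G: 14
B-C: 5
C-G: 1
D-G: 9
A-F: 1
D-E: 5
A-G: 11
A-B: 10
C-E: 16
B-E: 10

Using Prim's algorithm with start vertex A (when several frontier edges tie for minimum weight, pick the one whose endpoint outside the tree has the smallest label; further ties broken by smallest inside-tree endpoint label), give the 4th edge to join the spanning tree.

Prim's algorithm from A:
Step 1: frontier [A-F 1, A-B 10, A-G 11] → take A-F (1); add F.
Step 2: frontier [A-B 10, A-G 11, F-G 7, E-F 14] → take F-G (7); add G.
Step 3: frontier [A-B 10, E-F 14, C-G 1, D-G 9, B-G 13, E-G 14] → take C-G (1); add C.
Step 4: frontier [A-B 10, B-C 5, C-E 16, E-F 14, D-G 9, B-G 13, E-G 14] → take B-C (5); add B.
Step 5: frontier [B-E 10, C-E 16, E-F 14, D-G 9, E-G 14] → take D-G (9); add D.
Step 6: frontier [B-E 10, C-E 16, D-E 5, E-F 14, E-G 14] → take D-E (5); add E.
The 4th edge added is B-C.

B-C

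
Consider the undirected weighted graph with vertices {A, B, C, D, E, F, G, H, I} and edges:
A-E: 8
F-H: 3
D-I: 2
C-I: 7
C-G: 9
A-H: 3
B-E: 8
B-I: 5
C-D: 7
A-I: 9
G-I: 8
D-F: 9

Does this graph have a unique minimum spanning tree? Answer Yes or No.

No

Sort edges by weight, then run Kruskal:
D-I (2): add — endpoints in different components.
A-H (3): add — endpoints in different components.
F-H (3): add — endpoints in different components.
B-I (5): add — endpoints in different components.
C-D (7): add — endpoints in different components.
C-I (7): skip — C and I already connected.
A-E (8): add — endpoints in different components.
B-E (8): add — endpoints in different components.
G-I (8): add — endpoints in different components.
Non-tree edge C-I has weight 7, equal to the heaviest edge on its tree cycle — swapping gives another MST of the same weight. Not unique.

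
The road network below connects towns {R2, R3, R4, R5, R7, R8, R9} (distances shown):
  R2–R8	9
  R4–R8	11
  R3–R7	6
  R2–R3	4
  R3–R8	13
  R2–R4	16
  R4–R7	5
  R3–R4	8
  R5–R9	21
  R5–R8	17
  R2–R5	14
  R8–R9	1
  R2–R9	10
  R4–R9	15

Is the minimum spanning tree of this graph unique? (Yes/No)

Kruskal: consider edges lightest-first.
R8–R9 (1): add. Components now {R8,R9} {R5} {R3} {R7} {R2} {R4}
R2–R3 (4): add. Components now {R8,R9} {R5} {R2,R3} {R7} {R4}
R4–R7 (5): add. Components now {R8,R9} {R5} {R2,R3} {R4,R7}
R3–R7 (6): add. Components now {R8,R9} {R5} {R2,R3,R4,R7}
R3–R4 (8): skip — R3 and R4 already connected.
R2–R8 (9): add. Components now {R2,R3,R4,R7,R8,R9} {R5}
R2–R9 (10): skip — R9 and R2 already connected.
R4–R8 (11): skip — R8 and R4 already connected.
R3–R8 (13): skip — R8 and R3 already connected.
R2–R5 (14): add. Components now {R2,R3,R4,R5,R7,R8,R9}
Every non-tree edge has weight strictly greater than the heaviest edge on the tree path between its endpoints, so the MST is unique.

Yes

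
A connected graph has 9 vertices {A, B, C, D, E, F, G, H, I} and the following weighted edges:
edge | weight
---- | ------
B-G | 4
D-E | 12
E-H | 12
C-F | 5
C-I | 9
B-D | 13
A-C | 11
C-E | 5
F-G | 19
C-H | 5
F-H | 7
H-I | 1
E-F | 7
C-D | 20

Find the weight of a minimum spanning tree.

Prim, starting at A.
Step 1: cheapest edge leaving the tree is A-C (11); add C.
Step 2: cheapest edge leaving the tree is C-E (5); add E.
Step 3: cheapest edge leaving the tree is C-F (5); add F.
Step 4: cheapest edge leaving the tree is C-H (5); add H.
Step 5: cheapest edge leaving the tree is H-I (1); add I.
Step 6: cheapest edge leaving the tree is D-E (12); add D.
Step 7: cheapest edge leaving the tree is B-D (13); add B.
Step 8: cheapest edge leaving the tree is B-G (4); add G.
MST edges: A-C, C-E, C-F, C-H, H-I, D-E, B-D, B-G; total weight 11+5+5+5+1+12+13+4 = 56.

56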